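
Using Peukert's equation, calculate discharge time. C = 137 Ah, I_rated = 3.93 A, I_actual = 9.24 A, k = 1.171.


Step 1: t_rated = C / I_rated = 137 / 3.93 = 34.86 hr
Step 2: ratio = 3.93 / 9.24 = 0.42532
Step 3: ratio^k = 0.42532^1.171 = 0.36747
Step 4: t = t_rated * ratio^k = 34.86 * 0.36747 = 12.81 hr

12.81 hr


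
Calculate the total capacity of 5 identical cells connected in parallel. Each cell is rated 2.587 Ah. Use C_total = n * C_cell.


Parallel capacities add: 5 * 2.587 Ah = 12.935 Ah

12.935 Ah


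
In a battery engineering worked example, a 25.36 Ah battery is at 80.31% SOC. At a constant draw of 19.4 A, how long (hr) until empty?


Step 1: remaining = SOC/100 * C_total = 80.31/100 * 25.36 = 20.367 Ah
Step 2: t = remaining / I = 20.367 / 19.4 = 1.050 hr

1.050 hr


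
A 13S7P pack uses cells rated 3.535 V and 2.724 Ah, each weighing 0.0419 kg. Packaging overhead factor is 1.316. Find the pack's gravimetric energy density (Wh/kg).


Step 1: V_pack = 13 * 3.535 = 45.955 V
Step 2: C_pack = 7 * 2.724 = 19.068 Ah
Step 3: E_pack = V_pack * C_pack = 45.955 * 19.068 = 876.27 Wh
Step 4: m_pack = 13 * 7 * 0.0419 * 1.316 = 5.0178 kg
Step 5: ED = E_pack / m_pack = 876.27 / 5.0178 = 174.6 Wh/kg

174.6 Wh/kg


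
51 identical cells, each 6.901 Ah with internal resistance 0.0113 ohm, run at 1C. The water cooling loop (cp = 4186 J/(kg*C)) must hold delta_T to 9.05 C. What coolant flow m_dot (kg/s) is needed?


Step 1: I = 1 * 6.901 = 6.901 A
Step 2: Q_cell = I^2 * R = 6.901^2 * 0.0113 = 0.53815 W
Step 3: Q_total = 51 * 0.53815 = 27.446 W
Step 4: m_dot = Q_total / (cp * dT) = 27.446 / (4186 * 9.05) = 7.245e-04 kg/s

7.245e-04 kg/s


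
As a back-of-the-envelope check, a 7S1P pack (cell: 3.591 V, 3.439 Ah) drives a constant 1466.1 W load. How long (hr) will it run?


Step 1: E_pack = Ns * V_cell * Np * C_cell = 7 * 3.591 * 1 * 3.439 = 86.446 Wh
Step 2: t = E_pack / P = 86.446 / 1466.1 = 0.05896 hr

0.05896 hr


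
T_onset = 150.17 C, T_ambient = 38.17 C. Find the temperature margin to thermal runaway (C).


Safety margin = 150.17 C - 38.17 C = 112 C

112 C


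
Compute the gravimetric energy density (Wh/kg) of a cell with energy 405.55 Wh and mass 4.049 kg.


ED = E / m = 405.55 / 4.049 = 100.2 Wh/kg

100.2 Wh/kg


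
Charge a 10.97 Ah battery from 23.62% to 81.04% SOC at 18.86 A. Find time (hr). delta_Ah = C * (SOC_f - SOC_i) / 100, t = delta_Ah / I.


delta_Ah = 10.97 * (81.04 - 23.62) / 100 = 6.299 Ah
t = delta_Ah / I = 6.299 / 18.86 = 0.3340 hr

0.3340 hr


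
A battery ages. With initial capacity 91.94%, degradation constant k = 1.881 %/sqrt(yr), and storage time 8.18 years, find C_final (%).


sqrt(t) = sqrt(8.18) = 2.8601
C_final = 91.94 - 1.881 * 2.8601 = 86.56%

86.56%


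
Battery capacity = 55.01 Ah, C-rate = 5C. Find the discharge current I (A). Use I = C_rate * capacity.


I = C_rate * capacity = 5 * 55.01 = 275.05 A

275.05 A


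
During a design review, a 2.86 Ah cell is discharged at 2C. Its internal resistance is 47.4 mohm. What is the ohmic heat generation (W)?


Convert: R = 47.4 mohm = 0.0474 ohm
Step 1: I = C_rate * capacity = 2 * 2.86 = 5.72 A
Step 2: Q = I^2 * R = 5.72^2 * 0.0474 = 32.718 * 0.0474 = 1.551 W

1.551 W


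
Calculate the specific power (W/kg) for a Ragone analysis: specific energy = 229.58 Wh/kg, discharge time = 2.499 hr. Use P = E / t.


Specific power = 229.58 Wh/kg / 2.499 hr = 91.87 W/kg

91.87 W/kg


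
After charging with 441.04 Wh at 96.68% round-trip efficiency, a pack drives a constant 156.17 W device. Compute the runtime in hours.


Step 1: E_discharge = eta/100 * E_charge = 96.68/100 * 441.04 = 426.4 Wh
Step 2: t = E_discharge / P = 426.4 / 156.17 = 2.730 hr

2.730 hr


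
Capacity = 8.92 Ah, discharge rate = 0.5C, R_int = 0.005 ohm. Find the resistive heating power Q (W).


Step 1: I = C_rate * capacity = 0.5 * 8.92 = 4.46 A
Step 2: Q = I^2 * R = 4.46^2 * 0.005 = 19.892 * 0.005 = 0.09946 W

0.09946 W


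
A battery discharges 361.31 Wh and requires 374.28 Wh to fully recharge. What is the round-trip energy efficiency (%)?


Round-trip efficiency = 361.31/374.28 * 100% = 96.53%

96.53%


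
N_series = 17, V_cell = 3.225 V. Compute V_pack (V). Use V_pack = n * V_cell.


With 17 cells in series at 3.225 V each, V_pack = 54.825 V

54.825 V


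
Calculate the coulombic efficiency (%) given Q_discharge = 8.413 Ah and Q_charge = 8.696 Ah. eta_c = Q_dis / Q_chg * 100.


eta_c = Q_dis / Q_chg * 100 = 8.413 / 8.696 * 100 = 96.75%

96.75%


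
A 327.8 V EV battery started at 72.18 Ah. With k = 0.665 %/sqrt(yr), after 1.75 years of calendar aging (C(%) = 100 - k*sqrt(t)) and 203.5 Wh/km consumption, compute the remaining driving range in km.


Step 1: capacity retention = 100 - 0.665 * sqrt(1.75) = 100 - 0.665 * 1.3229 = 99.12%
Step 2: C_now = 72.18 * 99.12/100 = 71.545 Ah
Step 3: E_pack = V * C_now = 327.8 * 71.545 = 23452 Wh
Step 4: range = E_pack / consumption = 23452 / 203.5 = 115.2 km

115.2 km


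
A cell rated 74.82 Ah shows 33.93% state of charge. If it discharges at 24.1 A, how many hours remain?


Step 1: remaining = SOC/100 * C_total = 33.93/100 * 74.82 = 25.386 Ah
Step 2: t = remaining / I = 25.386 / 24.1 = 1.053 hr

1.053 hr


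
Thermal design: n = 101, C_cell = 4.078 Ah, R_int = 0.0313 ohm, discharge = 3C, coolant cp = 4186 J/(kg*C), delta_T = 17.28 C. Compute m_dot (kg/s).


Step 1: I = 3 * 4.078 = 12.234 A
Step 2: Q_cell = I^2 * R = 12.234^2 * 0.0313 = 4.6847 W
Step 3: Q_total = 101 * 4.6847 = 473.15 W
Step 4: m_dot = Q_total / (cp * dT) = 473.15 / (4186 * 17.28) = 0.006541 kg/s

0.006541 kg/s


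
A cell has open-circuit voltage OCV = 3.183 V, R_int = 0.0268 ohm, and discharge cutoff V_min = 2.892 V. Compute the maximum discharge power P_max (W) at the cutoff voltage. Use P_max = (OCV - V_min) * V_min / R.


P_max = (OCV - V_min) * V_min / R = (3.183 - 2.892) * 2.892 / 0.0268 = 0.291 * 2.892 / 0.0268 = 31.40 W

31.40 W


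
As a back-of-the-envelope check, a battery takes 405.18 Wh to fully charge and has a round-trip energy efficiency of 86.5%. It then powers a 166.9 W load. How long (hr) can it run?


Step 1: E_discharge = eta/100 * E_charge = 86.5/100 * 405.18 = 350.48 Wh
Step 2: t = E_discharge / P = 350.48 / 166.9 = 2.100 hr

2.100 hr


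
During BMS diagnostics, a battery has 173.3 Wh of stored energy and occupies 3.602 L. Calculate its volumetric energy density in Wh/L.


Volumetric ED = 173.3 Wh / 3.602 L = 48.11 Wh/L

48.11 Wh/L


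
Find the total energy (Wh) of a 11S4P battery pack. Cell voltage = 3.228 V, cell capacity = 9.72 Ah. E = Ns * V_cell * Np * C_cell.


V_pack = 11 * 3.228 = 35.508 V
C_pack = 4 * 9.72 = 38.88 Ah
E = V_pack * C_pack = 35.508 * 38.88 = 1381 Wh

1381 Wh


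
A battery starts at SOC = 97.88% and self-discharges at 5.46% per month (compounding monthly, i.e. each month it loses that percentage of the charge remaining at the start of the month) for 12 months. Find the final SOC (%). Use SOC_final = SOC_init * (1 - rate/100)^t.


decay = (1 - 5.46/100)^12 = 0.50979
SOC_final = 97.88 * 0.50979 = 49.90%

49.90%


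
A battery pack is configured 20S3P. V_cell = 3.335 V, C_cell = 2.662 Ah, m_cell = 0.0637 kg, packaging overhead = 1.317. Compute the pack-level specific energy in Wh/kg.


Step 1: V_pack = 20 * 3.335 = 66.7 V
Step 2: C_pack = 3 * 2.662 = 7.986 Ah
Step 3: E_pack = V_pack * C_pack = 66.7 * 7.986 = 532.67 Wh
Step 4: m_pack = 20 * 3 * 0.0637 * 1.317 = 5.0336 kg
Step 5: ED = E_pack / m_pack = 532.67 / 5.0336 = 105.8 Wh/kg

105.8 Wh/kg


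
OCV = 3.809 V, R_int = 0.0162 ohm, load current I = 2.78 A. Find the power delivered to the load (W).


Step 1: V_terminal = OCV - I*R = 3.809 - 2.78 * 0.0162 = 3.764 V
Step 2: P_out = V_terminal * I = 3.764 * 2.78 = 10.46 W

10.46 W


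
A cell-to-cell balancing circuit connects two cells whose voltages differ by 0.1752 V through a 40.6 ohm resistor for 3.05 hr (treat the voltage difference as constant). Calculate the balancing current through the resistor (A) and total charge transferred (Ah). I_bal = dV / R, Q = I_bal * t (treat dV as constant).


I_bal = dV / R = 0.1752 / 40.6 = 0.0043153 A
Q = I_bal * t = 0.0043153 * 3.05 = 0.01316 Ah

I=0.0043153 A, Q=0.01316 Ah


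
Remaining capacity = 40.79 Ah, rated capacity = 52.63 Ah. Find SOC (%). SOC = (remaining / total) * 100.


SOC = (remaining / total) * 100 = (40.79 / 52.63) * 100 = 77.50%

77.50%


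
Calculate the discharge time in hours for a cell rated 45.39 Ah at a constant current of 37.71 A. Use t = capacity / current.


Runtime = 45.39 Ah / 37.71 A = 1.204 hr

1.204 hr


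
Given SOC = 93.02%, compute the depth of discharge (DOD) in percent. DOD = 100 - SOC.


DOD = 100 - SOC = 100 - 93.02 = 6.98%

6.98%


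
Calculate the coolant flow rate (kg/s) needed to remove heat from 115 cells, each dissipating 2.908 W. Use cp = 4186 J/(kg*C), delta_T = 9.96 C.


Step 1: Total heat Q = 115 * 2.908 W = 334.42 W
Step 2: denom = cp * dT = 4186 * 9.96 = 41693
Step 3: m_dot = 334.42 / 41693 = 0.008021 kg/s

0.008021 kg/s


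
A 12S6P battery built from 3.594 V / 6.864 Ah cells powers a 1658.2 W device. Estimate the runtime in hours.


Step 1: E_pack = Ns * V_cell * Np * C_cell = 12 * 3.594 * 6 * 6.864 = 1776.2 Wh
Step 2: t = E_pack / P = 1776.2 / 1658.2 = 1.071 hr

1.071 hr


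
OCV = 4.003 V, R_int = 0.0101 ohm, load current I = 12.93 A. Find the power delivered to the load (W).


Step 1: V_terminal = OCV - I*R = 4.003 - 12.93 * 0.0101 = 3.8724 V
Step 2: P_out = V_terminal * I = 3.8724 * 12.93 = 50.07 W

50.07 W


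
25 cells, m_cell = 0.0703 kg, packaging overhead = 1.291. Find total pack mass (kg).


m_pack = n * m_cell * overhead = 25 * 0.0703 * 1.291 = 2.269 kg

2.269 kg


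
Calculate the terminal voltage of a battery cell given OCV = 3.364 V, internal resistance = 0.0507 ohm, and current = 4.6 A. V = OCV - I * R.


IR drop = 4.6 * 0.0507 = 0.23322 V
V = 3.364 - 0.23322 = 3.131 V

3.131 V


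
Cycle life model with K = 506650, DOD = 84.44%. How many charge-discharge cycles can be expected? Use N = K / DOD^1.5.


Step 1: DOD^1.5 = 84.44^1.5 = 775.93
Step 2: N = 506650 / 775.93 = 653.0 cycles

653.0 cycles


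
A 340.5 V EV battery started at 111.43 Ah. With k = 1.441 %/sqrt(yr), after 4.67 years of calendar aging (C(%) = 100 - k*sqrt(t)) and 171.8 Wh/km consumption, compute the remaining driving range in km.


Step 1: capacity retention = 100 - 1.441 * sqrt(4.67) = 100 - 1.441 * 2.161 = 96.886%
Step 2: C_now = 111.43 * 96.886/100 = 107.96 Ah
Step 3: E_pack = V * C_now = 340.5 * 107.96 = 36760 Wh
Step 4: range = E_pack / consumption = 36760 / 171.8 = 214.0 km

214.0 km


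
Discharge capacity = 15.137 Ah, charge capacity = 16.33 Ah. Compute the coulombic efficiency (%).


Coulombic efficiency = 15.137/16.33 * 100% = 92.69%

92.69%


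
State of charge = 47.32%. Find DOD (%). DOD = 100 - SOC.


DOD = 100 - SOC = 100 - 47.32 = 52.68%

52.68%


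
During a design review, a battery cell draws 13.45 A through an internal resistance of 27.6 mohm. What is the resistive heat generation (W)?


Convert: R = 27.6 mohm = 0.0276 ohm
I^2 = 180.9
Q = 180.9 * 0.0276 = 4.993 W

4.993 W


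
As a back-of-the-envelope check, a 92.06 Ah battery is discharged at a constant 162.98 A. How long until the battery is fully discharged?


t = capacity / current = 92.06 / 162.98 = 0.5649 hr

0.5649 hr


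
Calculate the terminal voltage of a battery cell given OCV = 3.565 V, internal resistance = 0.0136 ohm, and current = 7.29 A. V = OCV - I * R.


V = OCV - I*R = 3.565 - 7.29 * 0.0136 = 3.466 V

3.466 V


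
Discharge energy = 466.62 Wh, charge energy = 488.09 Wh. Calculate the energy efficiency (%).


eta_e = E_dis / E_chg * 100 = 466.62 / 488.09 * 100 = 95.60%

95.60%


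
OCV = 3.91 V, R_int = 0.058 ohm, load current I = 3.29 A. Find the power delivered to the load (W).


Step 1: V_terminal = OCV - I*R = 3.91 - 3.29 * 0.058 = 3.7192 V
Step 2: P_out = V_terminal * I = 3.7192 * 3.29 = 12.24 W

12.24 W


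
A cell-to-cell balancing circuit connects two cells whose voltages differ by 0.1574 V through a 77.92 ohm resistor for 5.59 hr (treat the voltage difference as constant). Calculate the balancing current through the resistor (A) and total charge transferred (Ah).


I_bal = dV / R = 0.1574 / 77.92 = 0.00202 A
Q = I_bal * t = 0.00202 * 5.59 = 0.01129 Ah

I=0.00202 A, Q=0.01129 Ah


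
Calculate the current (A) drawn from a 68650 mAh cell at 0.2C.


Convert: capacity = 68650 mAh = 68.65 Ah
At 0.2C: I = 0.2 * 68.65 Ah = 13.73 A

13.73 A


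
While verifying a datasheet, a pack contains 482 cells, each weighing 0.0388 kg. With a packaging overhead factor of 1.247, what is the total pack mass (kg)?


m_pack = n * m_cell * overhead = 482 * 0.0388 * 1.247 = 23.32 kg

23.32 kg


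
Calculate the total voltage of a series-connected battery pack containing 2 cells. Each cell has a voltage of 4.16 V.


With 2 cells in series at 4.16 V each, V_pack = 8.32 V

8.32 V


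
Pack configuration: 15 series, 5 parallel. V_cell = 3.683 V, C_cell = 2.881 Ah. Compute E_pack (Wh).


E = Ns * Vcell * Np * Ccell = 15 * 3.683 * 5 * 2.881 = 795.8 Wh

795.8 Wh


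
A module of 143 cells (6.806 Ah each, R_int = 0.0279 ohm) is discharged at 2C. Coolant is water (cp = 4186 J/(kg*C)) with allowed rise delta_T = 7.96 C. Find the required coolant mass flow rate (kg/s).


Step 1: I = 2 * 6.806 = 13.612 A
Step 2: Q_cell = I^2 * R = 13.612^2 * 0.0279 = 5.1695 W
Step 3: Q_total = 143 * 5.1695 = 739.24 W
Step 4: m_dot = Q_total / (cp * dT) = 739.24 / (4186 * 7.96) = 0.02219 kg/s

0.02219 kg/s


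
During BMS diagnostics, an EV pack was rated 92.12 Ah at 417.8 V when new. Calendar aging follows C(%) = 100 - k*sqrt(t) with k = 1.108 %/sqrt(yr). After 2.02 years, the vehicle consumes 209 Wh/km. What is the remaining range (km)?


Step 1: capacity retention = 100 - 1.108 * sqrt(2.02) = 100 - 1.108 * 1.4213 = 98.425%
Step 2: C_now = 92.12 * 98.425/100 = 90.669 Ah
Step 3: E_pack = V * C_now = 417.8 * 90.669 = 37882 Wh
Step 4: range = E_pack / consumption = 37882 / 209 = 181.3 km

181.3 km


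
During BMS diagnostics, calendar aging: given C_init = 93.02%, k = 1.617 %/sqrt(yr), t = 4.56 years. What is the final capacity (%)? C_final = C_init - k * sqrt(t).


Step 1: sqrt(4.56 yr) = 2.1354
Step 2: drop = 1.617 * 2.1354 = 3.4529
Step 3: C_final = 93.02 - 3.4529 = 89.57%

89.57%


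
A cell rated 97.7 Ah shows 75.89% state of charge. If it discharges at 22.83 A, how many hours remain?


Step 1: remaining = SOC/100 * C_total = 75.89/100 * 97.7 = 74.145 Ah
Step 2: t = remaining / I = 74.145 / 22.83 = 3.248 hr

3.248 hr


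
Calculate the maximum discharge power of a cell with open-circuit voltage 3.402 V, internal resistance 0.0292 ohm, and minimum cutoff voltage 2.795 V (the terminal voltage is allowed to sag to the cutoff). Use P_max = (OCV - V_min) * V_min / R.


P_max = (OCV - V_min) * V_min / R = (3.402 - 2.795) * 2.795 / 0.0292 = 0.607 * 2.795 / 0.0292 = 58.10 W

58.10 W


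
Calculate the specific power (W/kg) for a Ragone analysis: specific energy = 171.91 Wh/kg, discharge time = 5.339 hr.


P_specific = E / t = 171.91 / 5.339 = 32.20 W/kg

32.20 W/kg


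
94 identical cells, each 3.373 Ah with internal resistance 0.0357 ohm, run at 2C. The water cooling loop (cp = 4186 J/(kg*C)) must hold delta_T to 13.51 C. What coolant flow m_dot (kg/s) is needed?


Step 1: I = 2 * 3.373 = 6.746 A
Step 2: Q_cell = I^2 * R = 6.746^2 * 0.0357 = 1.6247 W
Step 3: Q_total = 94 * 1.6247 = 152.72 W
Step 4: m_dot = Q_total / (cp * dT) = 152.72 / (4186 * 13.51) = 0.002700 kg/s

0.002700 kg/s


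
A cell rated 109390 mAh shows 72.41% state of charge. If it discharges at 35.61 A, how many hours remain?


Convert: C_total = 109390 mAh = 109.39 Ah
Step 1: remaining = SOC/100 * C_total = 72.41/100 * 109.39 = 79.209 Ah
Step 2: t = remaining / I = 79.209 / 35.61 = 2.224 hr

2.224 hr


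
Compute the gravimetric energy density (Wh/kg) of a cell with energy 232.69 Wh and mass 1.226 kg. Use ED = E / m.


ED = E / m = 232.69 / 1.226 = 189.8 Wh/kg

189.8 Wh/kg


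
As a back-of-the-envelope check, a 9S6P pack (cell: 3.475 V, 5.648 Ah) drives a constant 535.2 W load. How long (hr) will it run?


Step 1: E_pack = Ns * V_cell * Np * C_cell = 9 * 3.475 * 6 * 5.648 = 1059.8 Wh
Step 2: t = E_pack / P = 1059.8 / 535.2 = 1.980 hr

1.980 hr


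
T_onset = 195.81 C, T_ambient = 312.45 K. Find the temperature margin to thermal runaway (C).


Convert: T_ambient = 312.45 K = 39.3 C
margin = 195.81 - 39.3 = 156.51 C

156.51 C


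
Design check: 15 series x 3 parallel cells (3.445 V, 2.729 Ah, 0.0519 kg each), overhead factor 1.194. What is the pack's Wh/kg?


Step 1: V_pack = 15 * 3.445 = 51.675 V
Step 2: C_pack = 3 * 2.729 = 8.187 Ah
Step 3: E_pack = V_pack * C_pack = 51.675 * 8.187 = 423.06 Wh
Step 4: m_pack = 15 * 3 * 0.0519 * 1.194 = 2.7886 kg
Step 5: ED = E_pack / m_pack = 423.06 / 2.7886 = 151.7 Wh/kg

151.7 Wh/kg


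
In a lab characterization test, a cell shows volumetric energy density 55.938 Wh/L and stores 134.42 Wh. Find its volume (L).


V = E / ED = 134.42 / 55.938 = 2.403 L

2.403 L


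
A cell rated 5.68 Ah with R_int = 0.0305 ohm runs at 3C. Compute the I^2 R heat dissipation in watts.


Step 1: I = C_rate * capacity = 3 * 5.68 = 17.04 A
Step 2: Q = I^2 * R = 17.04^2 * 0.0305 = 290.36 * 0.0305 = 8.856 W

8.856 W


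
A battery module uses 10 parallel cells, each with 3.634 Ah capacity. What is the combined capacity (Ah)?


C_total = 10 * 3.634 = 36.34 Ah

36.34 Ah


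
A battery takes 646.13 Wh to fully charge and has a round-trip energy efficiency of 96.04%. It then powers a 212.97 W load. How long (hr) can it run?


Step 1: E_discharge = eta/100 * E_charge = 96.04/100 * 646.13 = 620.54 Wh
Step 2: t = E_discharge / P = 620.54 / 212.97 = 2.914 hr

2.914 hr


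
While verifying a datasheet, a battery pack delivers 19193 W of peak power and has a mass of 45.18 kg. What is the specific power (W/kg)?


Specific power = 19193 W / 45.18 kg = 424.8 W/kg

424.8 W/kg


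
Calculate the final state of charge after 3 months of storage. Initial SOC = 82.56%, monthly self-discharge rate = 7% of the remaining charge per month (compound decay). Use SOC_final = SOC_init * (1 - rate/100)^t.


decay = (1 - 7/100)^3 = 0.80436
SOC_final = 82.56 * 0.80436 = 66.41%

66.41%


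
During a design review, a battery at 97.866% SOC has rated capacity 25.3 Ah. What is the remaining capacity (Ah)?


remaining = SOC / 100 * total = 97.866 / 100 * 25.3 = 24.76 Ah

24.76 Ah


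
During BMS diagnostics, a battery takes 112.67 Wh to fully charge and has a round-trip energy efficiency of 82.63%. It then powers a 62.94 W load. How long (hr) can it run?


Step 1: E_discharge = eta/100 * E_charge = 82.63/100 * 112.67 = 93.099 Wh
Step 2: t = E_discharge / P = 93.099 / 62.94 = 1.479 hr

1.479 hr


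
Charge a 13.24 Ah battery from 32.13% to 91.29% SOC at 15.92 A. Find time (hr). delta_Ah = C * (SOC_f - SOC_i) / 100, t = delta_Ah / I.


Step 1: dSOC = 91.29% - 32.13% = 59.16%
Step 2: delta_Ah = 13.24 * 59.16 / 100 = 7.8328 Ah
Step 3: t = 7.8328 / 15.92 = 0.4920 hr

0.4920 hr


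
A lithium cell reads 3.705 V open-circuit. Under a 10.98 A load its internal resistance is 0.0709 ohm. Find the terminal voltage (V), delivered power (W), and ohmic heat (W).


Step 1: V_terminal = OCV - I*R = 3.705 - 10.98 * 0.0709 = 2.9265 V
Step 2: P_out = V_terminal * I = 2.9265 * 10.98 = 32.13 W
Step 3: Q = I^2 * R = 10.98^2 * 0.0709 = 8.548 W

V=2.9265 V, P=32.13 W, Q=8.548 W


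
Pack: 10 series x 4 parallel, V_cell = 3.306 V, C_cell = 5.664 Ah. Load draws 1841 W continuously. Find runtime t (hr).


Step 1: E_pack = Ns * V_cell * Np * C_cell = 10 * 3.306 * 4 * 5.664 = 749.01 Wh
Step 2: t = E_pack / P = 749.01 / 1841 = 0.4068 hr

0.4068 hr


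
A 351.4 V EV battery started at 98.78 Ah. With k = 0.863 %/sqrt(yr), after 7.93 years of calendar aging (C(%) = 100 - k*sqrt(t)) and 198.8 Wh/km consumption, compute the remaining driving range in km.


Step 1: capacity retention = 100 - 0.863 * sqrt(7.93) = 100 - 0.863 * 2.816 = 97.57%
Step 2: C_now = 98.78 * 97.57/100 = 96.38 Ah
Step 3: E_pack = V * C_now = 351.4 * 96.38 = 33868 Wh
Step 4: range = E_pack / consumption = 33868 / 198.8 = 170.4 km

170.4 km


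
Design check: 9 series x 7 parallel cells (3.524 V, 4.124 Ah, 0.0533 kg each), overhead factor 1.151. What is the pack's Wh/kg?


Step 1: V_pack = 9 * 3.524 = 31.716 V
Step 2: C_pack = 7 * 4.124 = 28.868 Ah
Step 3: E_pack = V_pack * C_pack = 31.716 * 28.868 = 915.58 Wh
Step 4: m_pack = 9 * 7 * 0.0533 * 1.151 = 3.8649 kg
Step 5: ED = E_pack / m_pack = 915.58 / 3.8649 = 236.9 Wh/kg

236.9 Wh/kg


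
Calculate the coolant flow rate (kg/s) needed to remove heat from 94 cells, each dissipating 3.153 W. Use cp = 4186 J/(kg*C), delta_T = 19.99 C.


Q_total = 94 * 3.153 = 296.38 W
m_dot = Q_total / (cp * dT) = 296.38 / (4186 * 19.99) = 0.003542 kg/s

0.003542 kg/s


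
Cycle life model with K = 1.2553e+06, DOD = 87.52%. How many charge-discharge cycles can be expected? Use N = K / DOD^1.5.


Step 1: DOD^1.5 = 87.52^1.5 = 818.77
Step 2: N = 1.2553e+06 / 818.77 = 1533 cycles

1533 cycles


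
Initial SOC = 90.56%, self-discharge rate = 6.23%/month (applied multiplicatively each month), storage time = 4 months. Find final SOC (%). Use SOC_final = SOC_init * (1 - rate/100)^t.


Monthly retention factor = 1 - 6.23/100 = 0.9377
Over 4 months: factor^4 = 0.77314
SOC_final = 90.56 * 0.77314 = 70.02%

70.02%


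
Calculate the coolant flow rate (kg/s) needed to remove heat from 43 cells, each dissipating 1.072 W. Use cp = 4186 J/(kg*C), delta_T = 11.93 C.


Q_total = 43 * 1.072 = 46.096 W
m_dot = Q_total / (cp * dT) = 46.096 / (4186 * 11.93) = 9.230e-04 kg/s

9.230e-04 kg/s


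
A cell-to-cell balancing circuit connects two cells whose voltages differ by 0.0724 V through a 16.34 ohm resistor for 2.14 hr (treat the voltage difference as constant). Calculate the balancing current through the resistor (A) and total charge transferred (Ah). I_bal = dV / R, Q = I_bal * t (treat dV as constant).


I_bal = dV / R = 0.0724 / 16.34 = 0.0044308 A
Q = I_bal * t = 0.0044308 * 2.14 = 0.009482 Ah

I=0.0044308 A, Q=0.009482 Ah


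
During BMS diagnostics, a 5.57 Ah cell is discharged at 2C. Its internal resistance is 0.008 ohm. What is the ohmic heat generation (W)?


Step 1: I = C_rate * capacity = 2 * 5.57 = 11.14 A
Step 2: Q = I^2 * R = 11.14^2 * 0.008 = 124.1 * 0.008 = 0.9928 W

0.9928 W


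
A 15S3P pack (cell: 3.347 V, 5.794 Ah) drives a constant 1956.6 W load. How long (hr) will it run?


Step 1: E_pack = Ns * V_cell * Np * C_cell = 15 * 3.347 * 3 * 5.794 = 872.66 Wh
Step 2: t = E_pack / P = 872.66 / 1956.6 = 0.4460 hr

0.4460 hr


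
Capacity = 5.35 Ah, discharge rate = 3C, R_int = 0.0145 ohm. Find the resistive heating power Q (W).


Step 1: I = C_rate * capacity = 3 * 5.35 = 16.05 A
Step 2: Q = I^2 * R = 16.05^2 * 0.0145 = 257.6 * 0.0145 = 3.735 W

3.735 W


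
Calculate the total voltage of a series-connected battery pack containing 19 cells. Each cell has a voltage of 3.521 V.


V_pack = n * V_cell = 19 * 3.521 = 66.899 V

66.899 V


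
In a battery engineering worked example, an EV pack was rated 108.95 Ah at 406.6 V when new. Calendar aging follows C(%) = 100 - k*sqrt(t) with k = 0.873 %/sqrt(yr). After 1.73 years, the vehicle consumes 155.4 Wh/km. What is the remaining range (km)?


Step 1: capacity retention = 100 - 0.873 * sqrt(1.73) = 100 - 0.873 * 1.3153 = 98.852%
Step 2: C_now = 108.95 * 98.852/100 = 107.7 Ah
Step 3: E_pack = V * C_now = 406.6 * 107.7 = 43791 Wh
Step 4: range = E_pack / consumption = 43791 / 155.4 = 281.8 km

281.8 km


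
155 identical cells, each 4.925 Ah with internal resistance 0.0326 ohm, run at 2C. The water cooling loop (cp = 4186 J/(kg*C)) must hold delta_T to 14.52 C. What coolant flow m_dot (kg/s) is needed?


Step 1: I = 2 * 4.925 = 9.85 A
Step 2: Q_cell = I^2 * R = 9.85^2 * 0.0326 = 3.1629 W
Step 3: Q_total = 155 * 3.1629 = 490.25 W
Step 4: m_dot = Q_total / (cp * dT) = 490.25 / (4186 * 14.52) = 0.008066 kg/s

0.008066 kg/s


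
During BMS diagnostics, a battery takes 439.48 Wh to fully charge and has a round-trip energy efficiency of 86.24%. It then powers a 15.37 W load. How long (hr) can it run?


Step 1: E_discharge = eta/100 * E_charge = 86.24/100 * 439.48 = 379.01 Wh
Step 2: t = E_discharge / P = 379.01 / 15.37 = 24.66 hr

24.66 hr


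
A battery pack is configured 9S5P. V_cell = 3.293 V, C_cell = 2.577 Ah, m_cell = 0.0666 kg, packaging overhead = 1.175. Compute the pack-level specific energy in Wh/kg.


Step 1: V_pack = 9 * 3.293 = 29.637 V
Step 2: C_pack = 5 * 2.577 = 12.885 Ah
Step 3: E_pack = V_pack * C_pack = 29.637 * 12.885 = 381.87 Wh
Step 4: m_pack = 9 * 5 * 0.0666 * 1.175 = 3.5215 kg
Step 5: ED = E_pack / m_pack = 381.87 / 3.5215 = 108.4 Wh/kg

108.4 Wh/kg


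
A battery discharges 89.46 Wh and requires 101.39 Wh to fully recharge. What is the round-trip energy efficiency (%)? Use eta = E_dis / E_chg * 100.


Round-trip efficiency = 89.46/101.39 * 100% = 88.23%

88.23%


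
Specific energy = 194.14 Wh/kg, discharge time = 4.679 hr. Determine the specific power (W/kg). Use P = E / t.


P_specific = E / t = 194.14 / 4.679 = 41.49 W/kg

41.49 W/kg


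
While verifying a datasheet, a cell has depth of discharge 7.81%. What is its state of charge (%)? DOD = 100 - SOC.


SOC = 100 - DOD = 100 - 7.81 = 92.19%

92.19%


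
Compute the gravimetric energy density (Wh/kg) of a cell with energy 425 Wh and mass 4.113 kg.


Specific energy = 425 Wh / 4.113 kg = 103.3 Wh/kg

103.3 Wh/kg


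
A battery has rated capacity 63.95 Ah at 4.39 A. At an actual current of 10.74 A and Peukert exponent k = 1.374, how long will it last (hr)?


Step 1: t_rated = C / I_rated = 63.95 / 4.39 = 14.567 hr
Step 2: ratio = 4.39 / 10.74 = 0.40875
Step 3: ratio^k = 0.40875^1.374 = 0.29251
Step 4: t = t_rated * ratio^k = 14.567 * 0.29251 = 4.261 hr

4.261 hr


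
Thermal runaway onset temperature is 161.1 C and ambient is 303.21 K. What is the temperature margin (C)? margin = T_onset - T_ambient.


Convert: T_ambient = 303.21 K = 30.06 C
margin = 161.1 - 30.06 = 131.04 C

131.04 C


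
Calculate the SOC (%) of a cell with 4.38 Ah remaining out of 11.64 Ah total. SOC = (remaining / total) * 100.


SOC% = 4.38 / 11.64 * 100 = 37.63%

37.63%


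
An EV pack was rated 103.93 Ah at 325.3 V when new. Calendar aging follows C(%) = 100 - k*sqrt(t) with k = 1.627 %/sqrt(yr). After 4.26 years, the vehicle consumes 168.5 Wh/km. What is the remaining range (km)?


Step 1: capacity retention = 100 - 1.627 * sqrt(4.26) = 100 - 1.627 * 2.064 = 96.642%
Step 2: C_now = 103.93 * 96.642/100 = 100.44 Ah
Step 3: E_pack = V * C_now = 325.3 * 100.44 = 32673 Wh
Step 4: range = E_pack / consumption = 32673 / 168.5 = 193.9 km

193.9 km


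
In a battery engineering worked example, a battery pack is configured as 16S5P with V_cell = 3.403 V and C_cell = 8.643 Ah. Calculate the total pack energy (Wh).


V_pack = 16 * 3.403 = 54.448 V
C_pack = 5 * 8.643 = 43.215 Ah
E = V_pack * C_pack = 54.448 * 43.215 = 2353 Wh

2353 Wh


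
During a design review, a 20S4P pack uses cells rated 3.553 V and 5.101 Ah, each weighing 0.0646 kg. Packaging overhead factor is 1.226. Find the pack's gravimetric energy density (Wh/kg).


Step 1: V_pack = 20 * 3.553 = 71.06 V
Step 2: C_pack = 4 * 5.101 = 20.404 Ah
Step 3: E_pack = V_pack * C_pack = 71.06 * 20.404 = 1449.9 Wh
Step 4: m_pack = 20 * 4 * 0.0646 * 1.226 = 6.336 kg
Step 5: ED = E_pack / m_pack = 1449.9 / 6.336 = 228.8 Wh/kg

228.8 Wh/kg


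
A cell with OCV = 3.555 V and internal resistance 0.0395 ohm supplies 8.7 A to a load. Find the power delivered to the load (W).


Step 1: V_terminal = OCV - I*R = 3.555 - 8.7 * 0.0395 = 3.2114 V
Step 2: P_out = V_terminal * I = 3.2114 * 8.7 = 27.94 W

27.94 W


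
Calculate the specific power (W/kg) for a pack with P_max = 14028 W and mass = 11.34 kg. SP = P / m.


Specific power = 14028 W / 11.34 kg = 1237 W/kg

1237 W/kg


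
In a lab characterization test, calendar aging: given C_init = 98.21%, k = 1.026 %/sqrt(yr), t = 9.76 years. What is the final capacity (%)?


sqrt(t) = sqrt(9.76) = 3.1241
C_final = 98.21 - 1.026 * 3.1241 = 95.00%

95.00%


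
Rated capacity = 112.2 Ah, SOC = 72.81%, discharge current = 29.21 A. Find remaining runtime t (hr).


Step 1: remaining = SOC/100 * C_total = 72.81/100 * 112.2 = 81.693 Ah
Step 2: t = remaining / I = 81.693 / 29.21 = 2.797 hr

2.797 hr


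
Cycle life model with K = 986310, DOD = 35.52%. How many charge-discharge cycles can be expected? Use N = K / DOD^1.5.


Step 1: DOD^1.5 = 35.52^1.5 = 211.69
Step 2: N = 986310 / 211.69 = 4659 cycles

4659 cycles


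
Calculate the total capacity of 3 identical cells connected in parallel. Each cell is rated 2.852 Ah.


C_total = 3 * 2.852 = 8.556 Ah

8.556 Ah


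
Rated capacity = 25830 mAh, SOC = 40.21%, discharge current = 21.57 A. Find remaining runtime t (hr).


Convert: C_total = 25830 mAh = 25.83 Ah
Step 1: remaining = SOC/100 * C_total = 40.21/100 * 25.83 = 10.386 Ah
Step 2: t = remaining / I = 10.386 / 21.57 = 0.4815 hr

0.4815 hr


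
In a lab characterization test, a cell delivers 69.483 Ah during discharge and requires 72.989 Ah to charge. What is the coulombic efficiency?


eta_c = Q_dis / Q_chg * 100 = 69.483 / 72.989 * 100 = 95.20%

95.20%


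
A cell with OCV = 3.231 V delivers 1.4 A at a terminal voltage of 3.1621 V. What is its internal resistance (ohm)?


R = (OCV - V) / I = (3.231 - 3.1621) / 1.4 = 0.04921 ohm

0.04921 ohm


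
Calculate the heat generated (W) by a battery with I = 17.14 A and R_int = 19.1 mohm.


Convert: R = 19.1 mohm = 0.0191 ohm
I^2 = 293.78
Q = 293.78 * 0.0191 = 5.611 W

5.611 W


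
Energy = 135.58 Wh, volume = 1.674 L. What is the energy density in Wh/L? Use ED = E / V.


Volumetric ED = 135.58 Wh / 1.674 L = 80.99 Wh/L

80.99 Wh/L


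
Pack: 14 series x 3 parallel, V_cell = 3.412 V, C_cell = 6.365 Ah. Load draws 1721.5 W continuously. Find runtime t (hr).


Step 1: E_pack = Ns * V_cell * Np * C_cell = 14 * 3.412 * 3 * 6.365 = 912.13 Wh
Step 2: t = E_pack / P = 912.13 / 1721.5 = 0.5298 hr

0.5298 hr


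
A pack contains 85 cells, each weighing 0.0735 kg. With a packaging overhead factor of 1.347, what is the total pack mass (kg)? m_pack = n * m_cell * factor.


Cell mass sum = 85 * 0.0735 = 6.2475 kg
With overhead 1.347: m_pack = 6.2475 * 1.347 = 8.415 kg

8.415 kg


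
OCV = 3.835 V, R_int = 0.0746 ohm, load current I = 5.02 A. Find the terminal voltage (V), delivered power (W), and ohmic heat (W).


Step 1: V_terminal = OCV - I*R = 3.835 - 5.02 * 0.0746 = 3.4605 V
Step 2: P_out = V_terminal * I = 3.4605 * 5.02 = 17.37 W
Step 3: Q = I^2 * R = 5.02^2 * 0.0746 = 1.880 W

V=3.4605 V, P=17.37 W, Q=1.880 W


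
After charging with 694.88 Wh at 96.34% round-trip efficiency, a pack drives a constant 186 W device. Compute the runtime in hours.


Step 1: E_discharge = eta/100 * E_charge = 96.34/100 * 694.88 = 669.45 Wh
Step 2: t = E_discharge / P = 669.45 / 186 = 3.599 hr

3.599 hr


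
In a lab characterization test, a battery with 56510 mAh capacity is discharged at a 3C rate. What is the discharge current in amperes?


Convert: capacity = 56510 mAh = 56.51 Ah
At 3C: I = 3 * 56.51 Ah = 169.53 A

169.53 A


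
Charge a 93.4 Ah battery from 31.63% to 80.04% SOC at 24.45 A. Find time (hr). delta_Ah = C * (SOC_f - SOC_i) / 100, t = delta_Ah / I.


delta_Ah = 93.4 * (80.04 - 31.63) / 100 = 45.215 Ah
t = delta_Ah / I = 45.215 / 24.45 = 1.849 hr

1.849 hr


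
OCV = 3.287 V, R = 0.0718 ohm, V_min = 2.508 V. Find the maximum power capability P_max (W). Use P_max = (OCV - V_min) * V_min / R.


P_max = (OCV - V_min) * V_min / R = (3.287 - 2.508) * 2.508 / 0.0718 = 0.779 * 2.508 / 0.0718 = 27.21 W

27.21 W


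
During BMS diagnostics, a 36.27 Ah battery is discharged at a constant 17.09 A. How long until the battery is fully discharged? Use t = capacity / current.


t = capacity / current = 36.27 / 17.09 = 2.122 hr

2.122 hr


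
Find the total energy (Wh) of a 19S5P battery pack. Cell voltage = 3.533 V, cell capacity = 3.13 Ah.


E = Ns * Vcell * Np * Ccell = 19 * 3.533 * 5 * 3.13 = 1051 Wh

1051 Wh


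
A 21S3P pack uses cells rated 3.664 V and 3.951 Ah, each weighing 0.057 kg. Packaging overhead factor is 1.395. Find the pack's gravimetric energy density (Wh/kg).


Step 1: V_pack = 21 * 3.664 = 76.944 V
Step 2: C_pack = 3 * 3.951 = 11.853 Ah
Step 3: E_pack = V_pack * C_pack = 76.944 * 11.853 = 912.02 Wh
Step 4: m_pack = 21 * 3 * 0.057 * 1.395 = 5.0094 kg
Step 5: ED = E_pack / m_pack = 912.02 / 5.0094 = 182.1 Wh/kg

182.1 Wh/kg


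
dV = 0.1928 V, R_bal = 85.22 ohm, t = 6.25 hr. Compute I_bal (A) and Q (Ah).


First, Ohm's law: I_bal = 0.1928 V / 85.22 ohm = 0.0022624 A
Then Q = I * t = 0.0022624 A * 6.25 hr = 0.01414 Ah

I=0.0022624 A, Q=0.01414 Ah


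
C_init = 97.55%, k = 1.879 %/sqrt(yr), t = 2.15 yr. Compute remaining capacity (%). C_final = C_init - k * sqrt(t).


sqrt(t) = sqrt(2.15) = 1.4663
C_final = 97.55 - 1.879 * 1.4663 = 94.79%

94.79%


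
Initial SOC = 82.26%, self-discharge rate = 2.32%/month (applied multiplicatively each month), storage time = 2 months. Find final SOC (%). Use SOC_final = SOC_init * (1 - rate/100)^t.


Monthly retention factor = 1 - 2.32/100 = 0.9768
Over 2 months: factor^2 = 0.95414
SOC_final = 82.26 * 0.95414 = 78.49%

78.49%


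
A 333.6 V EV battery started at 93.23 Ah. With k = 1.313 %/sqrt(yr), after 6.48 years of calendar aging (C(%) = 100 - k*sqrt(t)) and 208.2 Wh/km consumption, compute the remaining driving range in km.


Step 1: capacity retention = 100 - 1.313 * sqrt(6.48) = 100 - 1.313 * 2.5456 = 96.658%
Step 2: C_now = 93.23 * 96.658/100 = 90.114 Ah
Step 3: E_pack = V * C_now = 333.6 * 90.114 = 30062 Wh
Step 4: range = E_pack / consumption = 30062 / 208.2 = 144.4 km

144.4 km


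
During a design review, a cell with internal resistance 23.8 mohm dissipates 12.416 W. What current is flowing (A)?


Convert: R = 23.8 mohm = 0.0238 ohm
I = sqrt(Q / R) = sqrt(12.416 / 0.0238) = sqrt(521.68) = 22.84 A

22.84 A


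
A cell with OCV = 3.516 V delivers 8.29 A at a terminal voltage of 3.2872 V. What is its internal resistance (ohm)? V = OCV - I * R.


R = (OCV - V) / I = (3.516 - 3.2872) / 8.29 = 0.02760 ohm

0.02760 ohm


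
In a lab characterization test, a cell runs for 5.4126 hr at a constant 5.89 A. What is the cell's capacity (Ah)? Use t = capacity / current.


C = I * t = 5.89 * 5.4126 = 31.88 Ah

31.88 Ah


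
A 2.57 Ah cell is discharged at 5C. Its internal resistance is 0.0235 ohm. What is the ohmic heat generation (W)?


Step 1: I = C_rate * capacity = 5 * 2.57 = 12.85 A
Step 2: Q = I^2 * R = 12.85^2 * 0.0235 = 165.12 * 0.0235 = 3.880 W

3.880 W


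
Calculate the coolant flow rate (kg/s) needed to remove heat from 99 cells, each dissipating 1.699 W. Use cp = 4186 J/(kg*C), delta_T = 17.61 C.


Q_total = 99 * 1.699 = 168.2 W
m_dot = Q_total / (cp * dT) = 168.2 / (4186 * 17.61) = 0.002282 kg/s

0.002282 kg/s


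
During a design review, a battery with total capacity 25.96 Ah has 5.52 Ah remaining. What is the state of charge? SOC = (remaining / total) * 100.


SOC% = 5.52 / 25.96 * 100 = 21.26%

21.26%


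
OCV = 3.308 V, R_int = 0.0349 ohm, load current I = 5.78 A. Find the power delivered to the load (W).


Step 1: V_terminal = OCV - I*R = 3.308 - 5.78 * 0.0349 = 3.1063 V
Step 2: P_out = V_terminal * I = 3.1063 * 5.78 = 17.95 W

17.95 W


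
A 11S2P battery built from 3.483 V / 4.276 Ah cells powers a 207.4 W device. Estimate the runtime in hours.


Step 1: E_pack = Ns * V_cell * Np * C_cell = 11 * 3.483 * 2 * 4.276 = 327.65 Wh
Step 2: t = E_pack / P = 327.65 / 207.4 = 1.580 hr

1.580 hr


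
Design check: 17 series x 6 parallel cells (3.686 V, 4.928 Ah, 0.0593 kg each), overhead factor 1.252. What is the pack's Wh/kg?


Step 1: V_pack = 17 * 3.686 = 62.662 V
Step 2: C_pack = 6 * 4.928 = 29.568 Ah
Step 3: E_pack = V_pack * C_pack = 62.662 * 29.568 = 1852.8 Wh
Step 4: m_pack = 17 * 6 * 0.0593 * 1.252 = 7.5728 kg
Step 5: ED = E_pack / m_pack = 1852.8 / 7.5728 = 244.7 Wh/kg

244.7 Wh/kg


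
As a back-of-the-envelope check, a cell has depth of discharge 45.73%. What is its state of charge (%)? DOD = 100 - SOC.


SOC = 100 - DOD = 100 - 45.73 = 54.27%

54.27%


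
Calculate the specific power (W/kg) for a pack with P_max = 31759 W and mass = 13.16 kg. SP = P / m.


SP = P / m = 31759 / 13.16 = 2413 W/kg

2413 W/kg


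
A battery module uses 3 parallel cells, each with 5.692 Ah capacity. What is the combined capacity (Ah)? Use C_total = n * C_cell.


Parallel capacities add: 3 * 5.692 Ah = 17.076 Ah

17.076 Ah


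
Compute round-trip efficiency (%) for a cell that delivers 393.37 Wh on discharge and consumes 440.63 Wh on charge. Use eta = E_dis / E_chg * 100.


Round-trip efficiency = 393.37/440.63 * 100% = 89.27%

89.27%


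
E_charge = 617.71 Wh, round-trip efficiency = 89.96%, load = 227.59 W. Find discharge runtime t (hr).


Step 1: E_discharge = eta/100 * E_charge = 89.96/100 * 617.71 = 555.69 Wh
Step 2: t = E_discharge / P = 555.69 / 227.59 = 2.442 hr

2.442 hr


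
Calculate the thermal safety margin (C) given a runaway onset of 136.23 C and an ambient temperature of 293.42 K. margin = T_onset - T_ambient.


Convert: T_ambient = 293.42 K = 20.27 C
margin = 136.23 - 20.27 = 115.96 C

115.96 C


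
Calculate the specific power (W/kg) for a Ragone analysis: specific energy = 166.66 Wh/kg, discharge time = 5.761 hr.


P_specific = E / t = 166.66 / 5.761 = 28.93 W/kg

28.93 W/kg


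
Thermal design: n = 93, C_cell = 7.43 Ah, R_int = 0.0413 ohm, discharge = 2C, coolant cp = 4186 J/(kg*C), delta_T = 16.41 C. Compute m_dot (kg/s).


Step 1: I = 2 * 7.43 = 14.86 A
Step 2: Q_cell = I^2 * R = 14.86^2 * 0.0413 = 9.1198 W
Step 3: Q_total = 93 * 9.1198 = 848.14 W
Step 4: m_dot = Q_total / (cp * dT) = 848.14 / (4186 * 16.41) = 0.01235 kg/s

0.01235 kg/s


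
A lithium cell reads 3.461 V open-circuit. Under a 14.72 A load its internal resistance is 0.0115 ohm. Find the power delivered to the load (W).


Step 1: V_terminal = OCV - I*R = 3.461 - 14.72 * 0.0115 = 3.2917 V
Step 2: P_out = V_terminal * I = 3.2917 * 14.72 = 48.45 W

48.45 W


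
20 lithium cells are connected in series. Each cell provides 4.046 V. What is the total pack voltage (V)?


Series voltages add: 20 * 4.046 V = 80.92 V

80.92 V


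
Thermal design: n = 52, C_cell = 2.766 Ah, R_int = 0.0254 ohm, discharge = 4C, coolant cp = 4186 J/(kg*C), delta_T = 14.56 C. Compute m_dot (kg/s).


Step 1: I = 4 * 2.766 = 11.064 A
Step 2: Q_cell = I^2 * R = 11.064^2 * 0.0254 = 3.1093 W
Step 3: Q_total = 52 * 3.1093 = 161.68 W
Step 4: m_dot = Q_total / (cp * dT) = 161.68 / (4186 * 14.56) = 0.002653 kg/s

0.002653 kg/s


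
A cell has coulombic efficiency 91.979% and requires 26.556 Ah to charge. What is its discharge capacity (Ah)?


Q_dis = eta/100 * Q_chg = 91.979/100 * 26.556 = 24.43 Ah

24.43 Ah


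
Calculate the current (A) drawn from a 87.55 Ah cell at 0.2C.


At 0.2C: I = 0.2 * 87.55 Ah = 17.51 A

17.51 A


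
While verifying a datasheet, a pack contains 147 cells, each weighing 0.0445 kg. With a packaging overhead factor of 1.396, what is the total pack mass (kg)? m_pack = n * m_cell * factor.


Cell mass sum = 147 * 0.0445 = 6.5415 kg
With overhead 1.396: m_pack = 6.5415 * 1.396 = 9.132 kg

9.132 kg
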